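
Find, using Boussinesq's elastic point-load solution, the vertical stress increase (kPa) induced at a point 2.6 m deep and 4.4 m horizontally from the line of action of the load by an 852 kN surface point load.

Δσ_z ≈ 2.05 kPa

Boussinesq vertical stress below a point load on an elastic half-space:
Δσ_z = 3P/(2πz²) · [1 + (r/z)²]^(−5/2)
r/z = 4.4/2.6 = 1.6923; [1+(r/z)²]^(−5/2) = 0.034075.
Δσ_z = 3×852/(2π×2.6²) × 0.034075 = 60.178 × 0.034075 = 2.051 kPa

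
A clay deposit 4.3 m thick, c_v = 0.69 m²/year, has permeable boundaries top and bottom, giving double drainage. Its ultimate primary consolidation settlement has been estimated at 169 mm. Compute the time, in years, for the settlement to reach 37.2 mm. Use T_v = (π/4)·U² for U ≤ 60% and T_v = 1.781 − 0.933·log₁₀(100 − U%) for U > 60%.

t ≈ 0.255 years

Drainage path length: H_d = H/2 = 2.15 m (double drainage).
U = S(t)/S_ult = 37.2/169 = 0.2201.
U ≤ 60%: T_v = (π/4)·U² = (π/4)×0.22012² = 0.038054.
t = T_v·H_d²/c_v = 0.038054×2.15²/0.69 = 0.2549 years.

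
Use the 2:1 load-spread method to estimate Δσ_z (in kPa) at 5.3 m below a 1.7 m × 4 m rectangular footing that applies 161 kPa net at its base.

By the 2:1 method the load spreads at 1 horizontal : 2 vertical, so at depth z the loaded area has grown by z in each plan dimension:
Δσ = qBL/((B+z)(L+z)) = 161×1.7×4/((1.7+5.3)(4+5.3)) = 16.817 kPa

Δσ_z ≈ 16.8 kPa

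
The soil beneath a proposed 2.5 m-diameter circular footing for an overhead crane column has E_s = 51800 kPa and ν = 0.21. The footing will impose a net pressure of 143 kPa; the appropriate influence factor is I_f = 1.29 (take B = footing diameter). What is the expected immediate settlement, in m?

S_e ≈ 0.00851 m

Immediate (elastic) settlement: S_e = q·B·(1−ν²)/E_s · I_f.
S_e = 143 × 2.5 × (1 − 0.21²) / 51800 × 1.29
    = 143 × 2.5 × 0.9559 / 51800 × 1.29
    = 0.00851 m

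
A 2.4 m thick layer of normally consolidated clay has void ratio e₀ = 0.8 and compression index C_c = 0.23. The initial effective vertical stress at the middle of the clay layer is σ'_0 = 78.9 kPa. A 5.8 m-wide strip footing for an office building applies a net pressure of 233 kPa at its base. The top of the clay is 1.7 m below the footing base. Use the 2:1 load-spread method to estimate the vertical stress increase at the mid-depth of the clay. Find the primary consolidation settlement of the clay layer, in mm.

S_c ≈ 145 mm

Mid-depth of clay below the footing base: z = 1.7 + 2.4/2 = 2.9 m.
Stress increase at mid-clay by the 2:1 spreading method:
Δσ = qB/(B+z) = 233×5.8/(5.8+2.9) = 155.33 kPa
Final effective stress: σ'_f = σ'_0 + Δσ = 78.9 + 155.33 = 234.23 kPa.
Normally consolidated clay, so the full stress increment lies on the virgin compression line:
S_c = C_c·H/(1+e₀)·log₁₀(σ'_f/σ'_0) = 0.23×2.4/(1+0.8)×log₁₀(234.23/78.9)
    = 0.30667 × 0.47257 = 0.1449 m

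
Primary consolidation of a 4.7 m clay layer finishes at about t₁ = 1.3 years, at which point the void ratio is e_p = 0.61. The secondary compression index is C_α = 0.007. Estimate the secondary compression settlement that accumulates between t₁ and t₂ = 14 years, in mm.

S_s ≈ 21.1 mm

Secondary compression: S_s = C_α·H/(1+e_p)·log₁₀(t₂/t₁)
S_s = 0.007×4.7/(1+0.61)×log₁₀(14/1.3)
    = 0.02043 × 1.032 = 0.02109 m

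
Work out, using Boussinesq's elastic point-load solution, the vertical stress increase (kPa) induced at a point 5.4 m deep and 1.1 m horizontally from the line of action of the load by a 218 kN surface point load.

Boussinesq vertical stress below a point load on an elastic half-space:
Δσ_z = 3P/(2πz²) · [1 + (r/z)²]^(−5/2)
r/z = 1.1/5.4 = 0.2037; [1+(r/z)²]^(−5/2) = 0.90335.
Δσ_z = 3×218/(2π×5.4²) × 0.90335 = 3.5695 × 0.90335 = 3.225 kPa

Δσ_z ≈ 3.22 kPa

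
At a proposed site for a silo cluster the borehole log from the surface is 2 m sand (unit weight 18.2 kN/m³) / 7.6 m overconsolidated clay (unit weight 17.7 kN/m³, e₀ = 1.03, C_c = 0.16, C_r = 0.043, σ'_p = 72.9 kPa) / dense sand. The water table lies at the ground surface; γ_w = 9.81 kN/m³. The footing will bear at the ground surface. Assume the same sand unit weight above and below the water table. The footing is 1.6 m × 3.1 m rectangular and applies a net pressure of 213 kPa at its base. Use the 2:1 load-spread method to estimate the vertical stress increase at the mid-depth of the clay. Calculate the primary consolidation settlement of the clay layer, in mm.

S_c ≈ 20.6 mm

Mid-depth of clay below the ground surface: z = 2 + 7.6/2 = 5.8 m.
Total vertical stress at mid-clay: σ_v = 18.2×2 + 17.7×3.8 = 103.66 kPa.
Pore pressure: u = 9.81×(5.8 − 0) = 56.898 kPa.
Initial effective stress: σ'_0 = σ_v − u = 103.66 − 56.898 = 46.762 kPa.
Stress increase at mid-clay by the 2:1 spreading method:
Δσ = qBL/((B+z)(L+z)) = 213×1.6×3.1/((1.6+5.8)(3.1+5.8)) = 16.041 kPa
Final effective stress: σ'_f = 46.762 + 16.041 = 62.803 kPa.
σ'_f = 62.803 ≤ σ'_p = 72.9 kPa, so the clay remains overconsolidated and only the recompression index applies:
S_c = C_r·H/(1+e₀)·log₁₀(σ'_f/σ'_0) = 0.043×7.6/2.03×log₁₀(62.803/46.762)
    = 0.16098 × 0.12809 = 0.02062 m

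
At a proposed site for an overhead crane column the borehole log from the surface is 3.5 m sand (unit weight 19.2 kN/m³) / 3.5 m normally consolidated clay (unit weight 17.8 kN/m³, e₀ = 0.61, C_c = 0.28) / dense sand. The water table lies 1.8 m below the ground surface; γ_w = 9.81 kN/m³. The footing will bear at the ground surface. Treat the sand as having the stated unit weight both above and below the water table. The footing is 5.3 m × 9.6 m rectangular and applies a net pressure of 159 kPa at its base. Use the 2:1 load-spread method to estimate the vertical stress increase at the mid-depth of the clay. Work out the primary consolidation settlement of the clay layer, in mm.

S_c ≈ 155 mm

Mid-depth of clay below the ground surface: z = 3.5 + 3.5/2 = 5.25 m.
Total vertical stress at mid-clay: σ_v = 19.2×3.5 + 17.8×1.75 = 98.35 kPa.
Pore pressure: u = 9.81×(5.25 − 1.8) = 33.845 kPa.
Initial effective stress: σ'_0 = σ_v − u = 98.35 − 33.845 = 64.505 kPa.
Stress increase at mid-clay by the 2:1 spreading method:
Δσ = qBL/((B+z)(L+z)) = 159×5.3×9.6/((5.3+5.25)(9.6+5.25)) = 51.638 kPa
Final effective stress: σ'_f = σ'_0 + Δσ = 64.505 + 51.638 = 116.14 kPa.
Normally consolidated clay, so the full stress increment lies on the virgin compression line:
S_c = C_c·H/(1+e₀)·log₁₀(σ'_f/σ'_0) = 0.28×3.5/(1+0.61)×log₁₀(116.14/64.505)
    = 0.6087 × 0.25539 = 0.1555 m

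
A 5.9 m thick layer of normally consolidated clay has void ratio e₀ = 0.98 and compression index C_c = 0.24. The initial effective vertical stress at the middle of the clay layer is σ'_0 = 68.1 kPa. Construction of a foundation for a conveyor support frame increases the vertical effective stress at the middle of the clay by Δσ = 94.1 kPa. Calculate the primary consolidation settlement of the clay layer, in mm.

S_c ≈ 270 mm

Final effective stress: σ'_f = σ'_0 + Δσ = 68.1 + 94.1 = 162.2 kPa.
Normally consolidated clay, so the full stress increment lies on the virgin compression line:
S_c = C_c·H/(1+e₀)·log₁₀(σ'_f/σ'_0) = 0.24×5.9/(1+0.98)×log₁₀(162.2/68.1)
    = 0.71515 × 0.3769 = 0.2695 m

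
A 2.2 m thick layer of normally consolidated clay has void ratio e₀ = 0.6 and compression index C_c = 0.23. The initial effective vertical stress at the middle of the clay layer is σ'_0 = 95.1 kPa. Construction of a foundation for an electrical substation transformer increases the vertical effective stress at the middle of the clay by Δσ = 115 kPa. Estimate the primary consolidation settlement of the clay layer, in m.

S_c ≈ 0.109 m

Final effective stress: σ'_f = σ'_0 + Δσ = 95.1 + 115 = 210.1 kPa.
Normally consolidated clay, so the full stress increment lies on the virgin compression line:
S_c = C_c·H/(1+e₀)·log₁₀(σ'_f/σ'_0) = 0.23×2.2/(1+0.6)×log₁₀(210.1/95.1)
    = 0.31625 × 0.34425 = 0.1089 m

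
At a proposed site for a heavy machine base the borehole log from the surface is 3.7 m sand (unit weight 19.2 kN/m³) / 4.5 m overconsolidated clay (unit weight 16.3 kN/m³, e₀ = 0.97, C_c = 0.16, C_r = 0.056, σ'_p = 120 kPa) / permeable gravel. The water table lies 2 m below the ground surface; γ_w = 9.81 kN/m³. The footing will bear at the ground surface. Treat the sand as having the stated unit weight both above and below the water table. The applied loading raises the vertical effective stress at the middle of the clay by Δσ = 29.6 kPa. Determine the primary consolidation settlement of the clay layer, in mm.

Mid-depth of clay below the ground surface: z = 3.7 + 4.5/2 = 5.95 m.
Total vertical stress at mid-clay: σ_v = 19.2×3.7 + 16.3×2.25 = 107.72 kPa.
Pore pressure: u = 9.81×(5.95 − 2) = 38.75 kPa.
Initial effective stress: σ'_0 = σ_v − u = 107.72 − 38.75 = 68.97 kPa.
Final effective stress: σ'_f = 68.97 + 29.6 = 98.57 kPa.
σ'_f = 98.57 ≤ σ'_p = 120 kPa, so the clay remains overconsolidated and only the recompression index applies:
S_c = C_r·H/(1+e₀)·log₁₀(σ'_f/σ'_0) = 0.056×4.5/1.97×log₁₀(98.57/68.97)
    = 0.12792 × 0.15508 = 0.01984 m

S_c ≈ 19.8 mm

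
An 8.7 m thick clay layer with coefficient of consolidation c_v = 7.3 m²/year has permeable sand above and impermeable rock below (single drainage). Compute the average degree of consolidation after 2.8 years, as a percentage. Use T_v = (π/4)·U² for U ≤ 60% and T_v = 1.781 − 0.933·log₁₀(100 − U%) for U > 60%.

Drainage path length: H_d = H = 8.7 m (single drainage).
T_v = c_v·t/H_d² = 7.3×2.8/8.7² = 0.27005.
T_v = 0.27005 corresponds to the U ≤ 60% branch:
U = √(4T_v/π) = 0.5864

U ≈ 58.6 %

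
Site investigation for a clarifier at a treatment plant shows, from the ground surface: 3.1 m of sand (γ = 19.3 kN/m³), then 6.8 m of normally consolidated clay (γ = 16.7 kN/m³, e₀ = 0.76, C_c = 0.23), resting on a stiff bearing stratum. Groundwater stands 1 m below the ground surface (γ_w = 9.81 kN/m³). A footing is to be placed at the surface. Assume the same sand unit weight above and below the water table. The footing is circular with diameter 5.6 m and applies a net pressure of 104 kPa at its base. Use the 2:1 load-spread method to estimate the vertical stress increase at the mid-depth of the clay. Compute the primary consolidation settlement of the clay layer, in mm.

S_c ≈ 117 mm

Mid-depth of clay below the ground surface: z = 3.1 + 6.8/2 = 6.5 m.
Total vertical stress at mid-clay: σ_v = 19.3×3.1 + 16.7×3.4 = 116.61 kPa.
Pore pressure: u = 9.81×(6.5 − 1) = 53.955 kPa.
Initial effective stress: σ'_0 = σ_v − u = 116.61 − 53.955 = 62.655 kPa.
Stress increase at mid-clay by the 2:1 spreading method:
Δσ ≈ qD²/(D+z)² = 104×5.6²/(5.6+6.5)² = 22.276 kPa
Final effective stress: σ'_f = σ'_0 + Δσ = 62.655 + 22.276 = 84.931 kPa.
Normally consolidated clay, so the full stress increment lies on the virgin compression line:
S_c = C_c·H/(1+e₀)·log₁₀(σ'_f/σ'_0) = 0.23×6.8/(1+0.76)×log₁₀(84.931/62.655)
    = 0.88864 × 0.13211 = 0.1174 m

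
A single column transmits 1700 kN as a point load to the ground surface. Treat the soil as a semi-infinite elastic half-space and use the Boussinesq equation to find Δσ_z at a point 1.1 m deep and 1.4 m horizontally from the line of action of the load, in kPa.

Boussinesq vertical stress below a point load on an elastic half-space:
Δσ_z = 3P/(2πz²) · [1 + (r/z)²]^(−5/2)
r/z = 1.4/1.1 = 1.2727; [1+(r/z)²]^(−5/2) = 0.090015.
Δσ_z = 3×1700/(2π×1.1²) × 0.090015 = 670.82 × 0.090015 = 60.38 kPa

Δσ_z ≈ 60.4 kPa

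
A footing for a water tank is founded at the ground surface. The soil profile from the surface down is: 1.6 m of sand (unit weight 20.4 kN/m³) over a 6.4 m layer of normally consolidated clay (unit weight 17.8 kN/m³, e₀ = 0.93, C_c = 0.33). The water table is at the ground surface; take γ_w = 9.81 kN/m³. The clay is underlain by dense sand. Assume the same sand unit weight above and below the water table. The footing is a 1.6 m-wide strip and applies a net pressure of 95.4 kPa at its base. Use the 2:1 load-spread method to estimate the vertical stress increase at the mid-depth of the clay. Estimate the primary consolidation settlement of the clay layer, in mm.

Mid-depth of clay below the ground surface: z = 1.6 + 6.4/2 = 4.8 m.
Total vertical stress at mid-clay: σ_v = 20.4×1.6 + 17.8×3.2 = 89.6 kPa.
Pore pressure: u = 9.81×(4.8 − 0) = 47.088 kPa.
Initial effective stress: σ'_0 = σ_v − u = 89.6 − 47.088 = 42.512 kPa.
Stress increase at mid-clay by the 2:1 spreading method:
Δσ = qB/(B+z) = 95.4×1.6/(1.6+4.8) = 23.85 kPa
Final effective stress: σ'_f = σ'_0 + Δσ = 42.512 + 23.85 = 66.362 kPa.
Normally consolidated clay, so the full stress increment lies on the virgin compression line:
S_c = C_c·H/(1+e₀)·log₁₀(σ'_f/σ'_0) = 0.33×6.4/(1+0.93)×log₁₀(66.362/42.512)
    = 1.0943 × 0.19341 = 0.2116 m

S_c ≈ 212 mm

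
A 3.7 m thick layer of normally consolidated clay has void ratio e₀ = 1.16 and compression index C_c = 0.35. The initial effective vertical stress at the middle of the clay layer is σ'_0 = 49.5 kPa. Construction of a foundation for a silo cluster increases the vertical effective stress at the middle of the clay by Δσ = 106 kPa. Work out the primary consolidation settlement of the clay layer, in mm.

S_c ≈ 298 mm

Final effective stress: σ'_f = σ'_0 + Δσ = 49.5 + 106 = 155.5 kPa.
Normally consolidated clay, so the full stress increment lies on the virgin compression line:
S_c = C_c·H/(1+e₀)·log₁₀(σ'_f/σ'_0) = 0.35×3.7/(1+1.16)×log₁₀(155.5/49.5)
    = 0.59954 × 0.49713 = 0.298 m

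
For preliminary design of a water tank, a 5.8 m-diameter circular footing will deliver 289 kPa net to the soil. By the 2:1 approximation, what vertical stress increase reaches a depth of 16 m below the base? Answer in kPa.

By the 2:1 method the load spreads at 1 horizontal : 2 vertical, so at depth z the loaded area has grown by z in each plan dimension:
Δσ ≈ qD²/(D+z)² = 289×5.8²/(5.8+16)² = 20.457 kPa

Δσ_z ≈ 20.5 kPa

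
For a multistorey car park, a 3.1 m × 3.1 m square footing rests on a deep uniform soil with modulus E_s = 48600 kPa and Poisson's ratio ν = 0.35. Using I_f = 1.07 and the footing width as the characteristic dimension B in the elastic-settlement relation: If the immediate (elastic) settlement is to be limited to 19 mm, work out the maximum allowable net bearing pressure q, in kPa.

q ≈ 317 kPa

S_e = q·B·(1−ν²)/E_s · I_f  ⇒  q = S_e·E_s / (B·(1−ν²)·I_f).
q = 0.019 × 48600 / (3.1 × 0.8775 × 1.07) = 317.2 kPa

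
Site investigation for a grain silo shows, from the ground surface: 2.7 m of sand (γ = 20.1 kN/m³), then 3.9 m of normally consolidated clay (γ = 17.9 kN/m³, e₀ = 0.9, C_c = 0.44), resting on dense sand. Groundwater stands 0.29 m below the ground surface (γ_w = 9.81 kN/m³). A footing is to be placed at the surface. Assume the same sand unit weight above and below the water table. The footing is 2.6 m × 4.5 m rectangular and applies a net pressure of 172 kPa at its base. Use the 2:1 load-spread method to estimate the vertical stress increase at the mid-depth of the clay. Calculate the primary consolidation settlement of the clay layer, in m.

S_c ≈ 0.197 m

Mid-depth of clay below the ground surface: z = 2.7 + 3.9/2 = 4.65 m.
Total vertical stress at mid-clay: σ_v = 20.1×2.7 + 17.9×1.95 = 89.175 kPa.
Pore pressure: u = 9.81×(4.65 − 0.29) = 42.772 kPa.
Initial effective stress: σ'_0 = σ_v − u = 89.175 − 42.772 = 46.403 kPa.
Stress increase at mid-clay by the 2:1 spreading method:
Δσ = qBL/((B+z)(L+z)) = 172×2.6×4.5/((2.6+4.65)(4.5+4.65)) = 30.336 kPa
Final effective stress: σ'_f = σ'_0 + Δσ = 46.403 + 30.336 = 76.739 kPa.
Normally consolidated clay, so the full stress increment lies on the virgin compression line:
S_c = C_c·H/(1+e₀)·log₁₀(σ'_f/σ'_0) = 0.44×3.9/(1+0.9)×log₁₀(76.739/46.403)
    = 0.90316 × 0.21847 = 0.1973 m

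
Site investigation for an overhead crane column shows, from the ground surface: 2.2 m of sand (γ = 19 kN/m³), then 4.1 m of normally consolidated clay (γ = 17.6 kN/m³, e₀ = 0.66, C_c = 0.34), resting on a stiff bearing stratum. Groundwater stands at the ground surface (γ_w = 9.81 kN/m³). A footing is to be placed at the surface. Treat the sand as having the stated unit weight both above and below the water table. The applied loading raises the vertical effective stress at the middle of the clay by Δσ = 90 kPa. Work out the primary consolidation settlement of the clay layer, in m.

Mid-depth of clay below the ground surface: z = 2.2 + 4.1/2 = 4.25 m.
Total vertical stress at mid-clay: σ_v = 19×2.2 + 17.6×2.05 = 77.88 kPa.
Pore pressure: u = 9.81×(4.25 − 0) = 41.693 kPa.
Initial effective stress: σ'_0 = σ_v − u = 77.88 − 41.693 = 36.187 kPa.
Final effective stress: σ'_f = σ'_0 + Δσ = 36.187 + 90 = 126.19 kPa.
Normally consolidated clay, so the full stress increment lies on the virgin compression line:
S_c = C_c·H/(1+e₀)·log₁₀(σ'_f/σ'_0) = 0.34×4.1/(1+0.66)×log₁₀(126.19/36.187)
    = 0.83976 × 0.54247 = 0.4555 m

S_c ≈ 0.456 m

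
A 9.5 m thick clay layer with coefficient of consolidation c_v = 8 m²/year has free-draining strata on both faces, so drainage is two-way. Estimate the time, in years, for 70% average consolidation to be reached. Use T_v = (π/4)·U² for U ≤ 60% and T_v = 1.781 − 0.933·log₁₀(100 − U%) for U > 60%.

Drainage path length: H_d = H/2 = 4.75 m (double drainage).
U > 60%: T_v = 1.781 − 0.933·log₁₀(100 − 70) = 0.40285.
t = T_v·H_d²/c_v = 0.40285×4.75²/8 = 1.136 years.

t ≈ 1.14 years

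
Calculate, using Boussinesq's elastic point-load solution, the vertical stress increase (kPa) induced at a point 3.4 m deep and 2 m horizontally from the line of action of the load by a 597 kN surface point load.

Δσ_z ≈ 11.7 kPa

Boussinesq vertical stress below a point load on an elastic half-space:
Δσ_z = 3P/(2πz²) · [1 + (r/z)²]^(−5/2)
r/z = 2/3.4 = 0.58824; [1+(r/z)²]^(−5/2) = 0.47574.
Δσ_z = 3×597/(2π×3.4²) × 0.47574 = 24.658 × 0.47574 = 11.73 kPa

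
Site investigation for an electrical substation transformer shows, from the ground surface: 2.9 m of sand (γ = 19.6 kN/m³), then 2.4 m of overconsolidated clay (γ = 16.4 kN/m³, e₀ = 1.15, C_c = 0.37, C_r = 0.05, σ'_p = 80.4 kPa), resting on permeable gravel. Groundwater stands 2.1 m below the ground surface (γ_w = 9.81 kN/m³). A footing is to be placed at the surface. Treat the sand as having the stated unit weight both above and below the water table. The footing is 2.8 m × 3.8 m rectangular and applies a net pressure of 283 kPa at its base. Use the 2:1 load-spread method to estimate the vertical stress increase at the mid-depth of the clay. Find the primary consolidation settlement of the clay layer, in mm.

Mid-depth of clay below the ground surface: z = 2.9 + 2.4/2 = 4.1 m.
Total vertical stress at mid-clay: σ_v = 19.6×2.9 + 16.4×1.2 = 76.52 kPa.
Pore pressure: u = 9.81×(4.1 − 2.1) = 19.62 kPa.
Initial effective stress: σ'_0 = σ_v − u = 76.52 − 19.62 = 56.9 kPa.
Stress increase at mid-clay by the 2:1 spreading method:
Δσ = qBL/((B+z)(L+z)) = 283×2.8×3.8/((2.8+4.1)(3.8+4.1)) = 55.24 kPa
Final effective stress: σ'_f = 56.9 + 55.24 = 112.14 kPa.
σ'_f = 112.14 > σ'_p = 80.4 kPa, so the stress path crosses the preconsolidation pressure — recompression up to σ'_p, then virgin compression beyond:
S_c = H/(1+e₀)·[C_r·log₁₀(σ'_p/σ'_0) + C_c·log₁₀(σ'_f/σ'_p)]
    = 2.4/2.15 × [0.05×log₁₀(80.4/56.9) + 0.37×log₁₀(112.14/80.4)]
    = 1.1163 × [0.0075072 + 0.053467] = 0.06807 m

S_c ≈ 68.1 mm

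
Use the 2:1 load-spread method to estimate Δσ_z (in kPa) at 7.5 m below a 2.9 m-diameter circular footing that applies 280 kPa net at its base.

Δσ_z ≈ 21.8 kPa

By the 2:1 method the load spreads at 1 horizontal : 2 vertical, so at depth z the loaded area has grown by z in each plan dimension:
Δσ ≈ qD²/(D+z)² = 280×2.9²/(2.9+7.5)² = 21.771 kPa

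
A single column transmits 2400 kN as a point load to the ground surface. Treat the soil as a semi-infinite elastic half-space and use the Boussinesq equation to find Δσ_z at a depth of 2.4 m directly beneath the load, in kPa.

Boussinesq vertical stress below a point load on an elastic half-space:
Δσ_z = 3P/(2πz²) · [1 + (r/z)²]^(−5/2)
r/z = 0/2.4 = 0; [1+(r/z)²]^(−5/2) = 1.
Δσ_z = 3×2400/(2π×2.4²) × 1 = 198.94 × 1 = 198.9 kPa

Δσ_z ≈ 199 kPa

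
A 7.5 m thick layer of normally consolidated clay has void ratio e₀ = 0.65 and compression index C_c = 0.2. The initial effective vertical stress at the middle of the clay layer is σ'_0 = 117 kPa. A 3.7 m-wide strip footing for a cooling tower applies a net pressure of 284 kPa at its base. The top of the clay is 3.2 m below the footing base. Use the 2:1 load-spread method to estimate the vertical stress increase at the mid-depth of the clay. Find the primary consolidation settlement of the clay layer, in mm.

S_c ≈ 241 mm

Mid-depth of clay below the footing base: z = 3.2 + 7.5/2 = 6.95 m.
Stress increase at mid-clay by the 2:1 spreading method:
Δσ = qB/(B+z) = 284×3.7/(3.7+6.95) = 98.667 kPa
Final effective stress: σ'_f = σ'_0 + Δσ = 117 + 98.667 = 215.67 kPa.
Normally consolidated clay, so the full stress increment lies on the virgin compression line:
S_c = C_c·H/(1+e₀)·log₁₀(σ'_f/σ'_0) = 0.2×7.5/(1+0.65)×log₁₀(215.67/117)
    = 0.90909 × 0.2656 = 0.2415 m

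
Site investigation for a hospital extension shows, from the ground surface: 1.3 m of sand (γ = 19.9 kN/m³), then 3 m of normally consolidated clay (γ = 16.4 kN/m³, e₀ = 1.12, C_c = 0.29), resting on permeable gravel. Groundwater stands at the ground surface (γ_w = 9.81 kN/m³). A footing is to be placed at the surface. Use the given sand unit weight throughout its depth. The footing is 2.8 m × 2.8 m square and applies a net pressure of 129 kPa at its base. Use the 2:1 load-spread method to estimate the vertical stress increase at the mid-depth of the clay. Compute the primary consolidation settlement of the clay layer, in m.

S_c ≈ 0.156 m

Mid-depth of clay below the ground surface: z = 1.3 + 3/2 = 2.8 m.
Total vertical stress at mid-clay: σ_v = 19.9×1.3 + 16.4×1.5 = 50.47 kPa.
Pore pressure: u = 9.81×(2.8 − 0) = 27.468 kPa.
Initial effective stress: σ'_0 = σ_v − u = 50.47 − 27.468 = 23.002 kPa.
Stress increase at mid-clay by the 2:1 spreading method:
Δσ = qBL/((B+z)(L+z)) = 129×2.8×2.8/((2.8+2.8)(2.8+2.8)) = 32.25 kPa
Final effective stress: σ'_f = σ'_0 + Δσ = 23.002 + 32.25 = 55.252 kPa.
Normally consolidated clay, so the full stress increment lies on the virgin compression line:
S_c = C_c·H/(1+e₀)·log₁₀(σ'_f/σ'_0) = 0.29×3/(1+1.12)×log₁₀(55.252/23.002)
    = 0.41038 × 0.38058 = 0.1562 m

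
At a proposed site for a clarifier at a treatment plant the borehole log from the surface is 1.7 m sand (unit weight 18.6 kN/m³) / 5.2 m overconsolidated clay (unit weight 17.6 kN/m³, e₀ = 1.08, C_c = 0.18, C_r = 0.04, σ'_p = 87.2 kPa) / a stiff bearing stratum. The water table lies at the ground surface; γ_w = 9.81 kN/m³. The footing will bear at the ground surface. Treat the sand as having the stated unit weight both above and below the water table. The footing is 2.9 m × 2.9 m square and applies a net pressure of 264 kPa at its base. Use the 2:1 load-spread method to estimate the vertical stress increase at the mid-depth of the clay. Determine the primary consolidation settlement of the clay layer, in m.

Mid-depth of clay below the ground surface: z = 1.7 + 5.2/2 = 4.3 m.
Total vertical stress at mid-clay: σ_v = 18.6×1.7 + 17.6×2.6 = 77.38 kPa.
Pore pressure: u = 9.81×(4.3 − 0) = 42.183 kPa.
Initial effective stress: σ'_0 = σ_v − u = 77.38 − 42.183 = 35.197 kPa.
Stress increase at mid-clay by the 2:1 spreading method:
Δσ = qBL/((B+z)(L+z)) = 264×2.9×2.9/((2.9+4.3)(2.9+4.3)) = 42.829 kPa
Final effective stress: σ'_f = 35.197 + 42.829 = 78.026 kPa.
σ'_f = 78.026 ≤ σ'_p = 87.2 kPa, so the clay remains overconsolidated and only the recompression index applies:
S_c = C_r·H/(1+e₀)·log₁₀(σ'_f/σ'_0) = 0.04×5.2/2.08×log₁₀(78.026/35.197)
    = 0.1 × 0.34573 = 0.03457 m

S_c ≈ 0.0346 m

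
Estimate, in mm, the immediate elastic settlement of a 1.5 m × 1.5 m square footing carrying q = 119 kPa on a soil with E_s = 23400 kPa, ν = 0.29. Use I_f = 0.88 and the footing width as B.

S_e ≈ 6.15 mm

Immediate (elastic) settlement: S_e = q·B·(1−ν²)/E_s · I_f.
S_e = 119 × 1.5 × (1 − 0.29²) / 23400 × 0.88
    = 119 × 1.5 × 0.9159 / 23400 × 0.88
    = 0.006148 m = 6.148 mm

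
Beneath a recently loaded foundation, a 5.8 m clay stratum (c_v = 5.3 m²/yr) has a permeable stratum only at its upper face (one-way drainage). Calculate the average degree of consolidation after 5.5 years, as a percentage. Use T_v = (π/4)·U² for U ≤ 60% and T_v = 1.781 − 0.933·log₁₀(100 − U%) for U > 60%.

U ≈ 90.4 %

Drainage path length: H_d = H = 5.8 m (single drainage).
T_v = c_v·t/H_d² = 5.3×5.5/5.8² = 0.86653.
T_v = 0.86653 corresponds to the U > 60% branch:
U = 1 − 10^((1.781 − T_v)/0.933)/100 = 0.9045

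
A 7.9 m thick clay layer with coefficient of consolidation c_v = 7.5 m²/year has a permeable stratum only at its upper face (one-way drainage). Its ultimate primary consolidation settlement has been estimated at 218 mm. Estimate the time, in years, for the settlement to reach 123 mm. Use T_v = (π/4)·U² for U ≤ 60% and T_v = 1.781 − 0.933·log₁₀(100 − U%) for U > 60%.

Drainage path length: H_d = H = 7.9 m (single drainage).
U = S(t)/S_ult = 123/218 = 0.5642.
U ≤ 60%: T_v = (π/4)·U² = (π/4)×0.56422² = 0.25003.
t = T_v·H_d²/c_v = 0.25003×7.9²/7.5 = 2.081 years.

t ≈ 2.08 years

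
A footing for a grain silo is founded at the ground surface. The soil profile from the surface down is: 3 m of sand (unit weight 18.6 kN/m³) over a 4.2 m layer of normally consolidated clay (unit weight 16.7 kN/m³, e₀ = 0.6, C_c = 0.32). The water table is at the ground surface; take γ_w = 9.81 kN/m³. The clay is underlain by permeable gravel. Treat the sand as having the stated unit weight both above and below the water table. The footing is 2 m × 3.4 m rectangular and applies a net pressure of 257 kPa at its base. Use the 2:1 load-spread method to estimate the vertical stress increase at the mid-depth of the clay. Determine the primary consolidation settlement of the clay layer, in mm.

S_c ≈ 196 mm

Mid-depth of clay below the ground surface: z = 3 + 4.2/2 = 5.1 m.
Total vertical stress at mid-clay: σ_v = 18.6×3 + 16.7×2.1 = 90.87 kPa.
Pore pressure: u = 9.81×(5.1 − 0) = 50.031 kPa.
Initial effective stress: σ'_0 = σ_v − u = 90.87 − 50.031 = 40.839 kPa.
Stress increase at mid-clay by the 2:1 spreading method:
Δσ = qBL/((B+z)(L+z)) = 257×2×3.4/((2+5.1)(3.4+5.1)) = 28.958 kPa
Final effective stress: σ'_f = σ'_0 + Δσ = 40.839 + 28.958 = 69.797 kPa.
Normally consolidated clay, so the full stress increment lies on the virgin compression line:
S_c = C_c·H/(1+e₀)·log₁₀(σ'_f/σ'_0) = 0.32×4.2/(1+0.6)×log₁₀(69.797/40.839)
    = 0.84 × 0.23276 = 0.1955 m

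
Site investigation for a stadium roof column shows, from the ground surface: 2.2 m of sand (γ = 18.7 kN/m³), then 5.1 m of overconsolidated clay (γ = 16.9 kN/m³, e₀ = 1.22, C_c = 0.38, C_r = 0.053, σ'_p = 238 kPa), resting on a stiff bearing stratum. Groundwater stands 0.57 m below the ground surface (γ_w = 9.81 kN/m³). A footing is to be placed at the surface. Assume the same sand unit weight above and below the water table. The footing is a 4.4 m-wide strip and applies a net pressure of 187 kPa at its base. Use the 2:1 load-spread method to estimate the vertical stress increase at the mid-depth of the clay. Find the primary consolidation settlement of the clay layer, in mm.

S_c ≈ 59.5 mm

Mid-depth of clay below the ground surface: z = 2.2 + 5.1/2 = 4.75 m.
Total vertical stress at mid-clay: σ_v = 18.7×2.2 + 16.9×2.55 = 84.235 kPa.
Pore pressure: u = 9.81×(4.75 − 0.57) = 41.006 kPa.
Initial effective stress: σ'_0 = σ_v − u = 84.235 − 41.006 = 43.229 kPa.
Stress increase at mid-clay by the 2:1 spreading method:
Δσ = qB/(B+z) = 187×4.4/(4.4+4.75) = 89.923 kPa
Final effective stress: σ'_f = 43.229 + 89.923 = 133.15 kPa.
σ'_f = 133.15 ≤ σ'_p = 238 kPa, so the clay remains overconsolidated and only the recompression index applies:
S_c = C_r·H/(1+e₀)·log₁₀(σ'_f/σ'_0) = 0.053×5.1/2.22×log₁₀(133.15/43.229)
    = 0.12176 × 0.48857 = 0.05949 m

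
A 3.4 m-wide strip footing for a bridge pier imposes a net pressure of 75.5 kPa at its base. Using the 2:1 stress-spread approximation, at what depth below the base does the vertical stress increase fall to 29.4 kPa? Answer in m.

2:1 spreading — at depth z the loaded area has grown by z in each plan dimension:
qB/(B+z) = Δσ_z ⇒ z = qB/Δσ_z − B = 75.5×3.4/29.4 − 3.4 = 5.331 m

z ≈ 5.33 m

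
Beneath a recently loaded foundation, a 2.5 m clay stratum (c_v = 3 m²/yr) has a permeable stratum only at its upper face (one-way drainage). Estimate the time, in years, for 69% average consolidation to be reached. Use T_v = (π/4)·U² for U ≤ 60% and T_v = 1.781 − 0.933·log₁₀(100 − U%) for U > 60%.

t ≈ 0.812 years

Drainage path length: H_d = H = 2.5 m (single drainage).
U > 60%: T_v = 1.781 − 0.933·log₁₀(100 − 69) = 0.38956.
t = T_v·H_d²/c_v = 0.38956×2.5²/3 = 0.8116 years.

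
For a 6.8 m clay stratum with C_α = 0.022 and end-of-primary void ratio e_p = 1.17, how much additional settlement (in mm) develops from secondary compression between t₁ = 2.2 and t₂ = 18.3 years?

S_s ≈ 63.4 mm

Secondary compression: S_s = C_α·H/(1+e_p)·log₁₀(t₂/t₁)
S_s = 0.022×6.8/(1+1.17)×log₁₀(18.3/2.2)
    = 0.06894 × 0.92 = 0.06343 m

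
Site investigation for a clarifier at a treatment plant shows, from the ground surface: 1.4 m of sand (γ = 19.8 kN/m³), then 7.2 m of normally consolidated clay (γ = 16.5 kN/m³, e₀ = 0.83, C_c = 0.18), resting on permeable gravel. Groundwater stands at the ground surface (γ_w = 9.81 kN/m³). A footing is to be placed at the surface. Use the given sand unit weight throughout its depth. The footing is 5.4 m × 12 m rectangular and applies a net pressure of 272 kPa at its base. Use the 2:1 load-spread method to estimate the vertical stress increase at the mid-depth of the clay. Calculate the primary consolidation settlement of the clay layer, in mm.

S_c ≈ 396 mm

Mid-depth of clay below the ground surface: z = 1.4 + 7.2/2 = 5 m.
Total vertical stress at mid-clay: σ_v = 19.8×1.4 + 16.5×3.6 = 87.12 kPa.
Pore pressure: u = 9.81×(5 − 0) = 49.05 kPa.
Initial effective stress: σ'_0 = σ_v − u = 87.12 − 49.05 = 38.07 kPa.
Stress increase at mid-clay by the 2:1 spreading method:
Δσ = qBL/((B+z)(L+z)) = 272×5.4×12/((5.4+5)(12+5)) = 99.692 kPa
Final effective stress: σ'_f = σ'_0 + Δσ = 38.07 + 99.692 = 137.76 kPa.
Normally consolidated clay, so the full stress increment lies on the virgin compression line:
S_c = C_c·H/(1+e₀)·log₁₀(σ'_f/σ'_0) = 0.18×7.2/(1+0.83)×log₁₀(137.76/38.07)
    = 0.7082 × 0.55854 = 0.3956 m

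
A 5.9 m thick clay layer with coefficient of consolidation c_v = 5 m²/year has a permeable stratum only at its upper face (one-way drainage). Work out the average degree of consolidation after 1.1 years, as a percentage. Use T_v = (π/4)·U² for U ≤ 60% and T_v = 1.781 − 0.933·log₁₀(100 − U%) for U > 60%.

U ≈ 44.9 %

Drainage path length: H_d = H = 5.9 m (single drainage).
T_v = c_v·t/H_d² = 5×1.1/5.9² = 0.158.
T_v = 0.158 corresponds to the U ≤ 60% branch:
U = √(4T_v/π) = 0.4485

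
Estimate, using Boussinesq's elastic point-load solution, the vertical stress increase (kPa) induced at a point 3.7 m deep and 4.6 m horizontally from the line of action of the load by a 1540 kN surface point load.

Boussinesq vertical stress below a point load on an elastic half-space:
Δσ_z = 3P/(2πz²) · [1 + (r/z)²]^(−5/2)
r/z = 4.6/3.7 = 1.2432; [1+(r/z)²]^(−5/2) = 0.096717.
Δσ_z = 3×1540/(2π×3.7²) × 0.096717 = 53.71 × 0.096717 = 5.195 kPa

Δσ_z ≈ 5.19 kPa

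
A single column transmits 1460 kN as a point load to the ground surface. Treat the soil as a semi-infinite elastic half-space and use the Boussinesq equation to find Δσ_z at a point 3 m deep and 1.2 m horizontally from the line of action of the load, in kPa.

Boussinesq vertical stress below a point load on an elastic half-space:
Δσ_z = 3P/(2πz²) · [1 + (r/z)²]^(−5/2)
r/z = 1.2/3 = 0.4; [1+(r/z)²]^(−5/2) = 0.69001.
Δσ_z = 3×1460/(2π×3²) × 0.69001 = 77.455 × 0.69001 = 53.44 kPa

Δσ_z ≈ 53.4 kPa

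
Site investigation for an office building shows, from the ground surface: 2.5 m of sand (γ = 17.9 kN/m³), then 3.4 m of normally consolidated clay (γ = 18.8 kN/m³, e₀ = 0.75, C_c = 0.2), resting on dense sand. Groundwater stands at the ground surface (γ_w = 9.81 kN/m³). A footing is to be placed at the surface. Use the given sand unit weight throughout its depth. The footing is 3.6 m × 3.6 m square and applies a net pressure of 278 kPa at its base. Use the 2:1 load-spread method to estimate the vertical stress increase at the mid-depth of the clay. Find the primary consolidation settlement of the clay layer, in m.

Mid-depth of clay below the ground surface: z = 2.5 + 3.4/2 = 4.2 m.
Total vertical stress at mid-clay: σ_v = 17.9×2.5 + 18.8×1.7 = 76.71 kPa.
Pore pressure: u = 9.81×(4.2 − 0) = 41.202 kPa.
Initial effective stress: σ'_0 = σ_v − u = 76.71 − 41.202 = 35.508 kPa.
Stress increase at mid-clay by the 2:1 spreading method:
Δσ = qBL/((B+z)(L+z)) = 278×3.6×3.6/((3.6+4.2)(3.6+4.2)) = 59.219 kPa
Final effective stress: σ'_f = σ'_0 + Δσ = 35.508 + 59.219 = 94.727 kPa.
Normally consolidated clay, so the full stress increment lies on the virgin compression line:
S_c = C_c·H/(1+e₀)·log₁₀(σ'_f/σ'_0) = 0.2×3.4/(1+0.75)×log₁₀(94.727/35.508)
    = 0.38857 × 0.42615 = 0.1656 m

S_c ≈ 0.166 m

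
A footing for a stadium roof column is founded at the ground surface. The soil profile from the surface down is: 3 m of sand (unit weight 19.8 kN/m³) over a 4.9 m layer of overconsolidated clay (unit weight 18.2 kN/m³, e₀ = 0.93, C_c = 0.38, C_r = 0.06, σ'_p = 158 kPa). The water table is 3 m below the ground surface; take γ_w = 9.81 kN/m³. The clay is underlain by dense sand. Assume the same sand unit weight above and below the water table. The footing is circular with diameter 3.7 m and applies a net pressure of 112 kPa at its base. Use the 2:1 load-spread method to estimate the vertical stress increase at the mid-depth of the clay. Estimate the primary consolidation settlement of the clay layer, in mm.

S_c ≈ 13.6 mm

Mid-depth of clay below the ground surface: z = 3 + 4.9/2 = 5.45 m.
Total vertical stress at mid-clay: σ_v = 19.8×3 + 18.2×2.45 = 103.99 kPa.
Pore pressure: u = 9.81×(5.45 − 3) = 24.035 kPa.
Initial effective stress: σ'_0 = σ_v − u = 103.99 − 24.035 = 79.955 kPa.
Stress increase at mid-clay by the 2:1 spreading method:
Δσ ≈ qD²/(D+z)² = 112×3.7²/(3.7+5.45)² = 18.314 kPa
Final effective stress: σ'_f = 79.955 + 18.314 = 98.269 kPa.
σ'_f = 98.269 ≤ σ'_p = 158 kPa, so the clay remains overconsolidated and only the recompression index applies:
S_c = C_r·H/(1+e₀)·log₁₀(σ'_f/σ'_0) = 0.06×4.9/1.93×log₁₀(98.269/79.955)
    = 0.15233 × 0.089571 = 0.01364 m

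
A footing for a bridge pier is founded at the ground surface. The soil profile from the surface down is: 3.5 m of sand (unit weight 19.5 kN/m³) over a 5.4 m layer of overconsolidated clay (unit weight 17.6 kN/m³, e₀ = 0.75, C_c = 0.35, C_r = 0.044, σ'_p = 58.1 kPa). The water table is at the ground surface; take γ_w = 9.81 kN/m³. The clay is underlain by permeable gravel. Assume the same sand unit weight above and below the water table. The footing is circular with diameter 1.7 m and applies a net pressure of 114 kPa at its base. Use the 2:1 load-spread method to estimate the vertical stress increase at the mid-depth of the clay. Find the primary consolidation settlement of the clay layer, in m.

S_c ≈ 0.0202 m

Mid-depth of clay below the ground surface: z = 3.5 + 5.4/2 = 6.2 m.
Total vertical stress at mid-clay: σ_v = 19.5×3.5 + 17.6×2.7 = 115.77 kPa.
Pore pressure: u = 9.81×(6.2 − 0) = 60.822 kPa.
Initial effective stress: σ'_0 = σ_v − u = 115.77 − 60.822 = 54.948 kPa.
Stress increase at mid-clay by the 2:1 spreading method:
Δσ ≈ qD²/(D+z)² = 114×1.7²/(1.7+6.2)² = 5.279 kPa
Final effective stress: σ'_f = 54.948 + 5.279 = 60.227 kPa.
σ'_f = 60.227 > σ'_p = 58.1 kPa, so the stress path crosses the preconsolidation pressure — recompression up to σ'_p, then virgin compression beyond:
S_c = H/(1+e₀)·[C_r·log₁₀(σ'_p/σ'_0) + C_c·log₁₀(σ'_f/σ'_p)]
    = 5.4/1.75 × [0.044×log₁₀(58.1/54.948) + 0.35×log₁₀(60.227/58.1)]
    = 3.0857 × [0.0010659 + 0.0054653] = 0.02015 m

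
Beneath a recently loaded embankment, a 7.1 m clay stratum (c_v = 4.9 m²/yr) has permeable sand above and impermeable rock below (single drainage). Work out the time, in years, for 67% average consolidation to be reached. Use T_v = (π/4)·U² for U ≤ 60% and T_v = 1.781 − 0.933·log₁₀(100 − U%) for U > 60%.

t ≈ 3.75 years

Drainage path length: H_d = H = 7.1 m (single drainage).
U > 60%: T_v = 1.781 − 0.933·log₁₀(100 − 67) = 0.36423.
t = T_v·H_d²/c_v = 0.36423×7.1²/4.9 = 3.747 years.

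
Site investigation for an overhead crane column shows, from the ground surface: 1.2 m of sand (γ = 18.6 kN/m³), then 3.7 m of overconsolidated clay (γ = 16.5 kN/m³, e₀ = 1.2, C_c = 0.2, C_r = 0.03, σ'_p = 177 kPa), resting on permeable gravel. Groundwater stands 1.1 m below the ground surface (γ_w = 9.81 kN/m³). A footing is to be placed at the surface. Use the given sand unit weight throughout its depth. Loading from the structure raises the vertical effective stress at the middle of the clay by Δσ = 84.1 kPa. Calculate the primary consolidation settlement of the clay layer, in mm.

Mid-depth of clay below the ground surface: z = 1.2 + 3.7/2 = 3.05 m.
Total vertical stress at mid-clay: σ_v = 18.6×1.2 + 16.5×1.85 = 52.845 kPa.
Pore pressure: u = 9.81×(3.05 − 1.1) = 19.13 kPa.
Initial effective stress: σ'_0 = σ_v − u = 52.845 − 19.13 = 33.715 kPa.
Final effective stress: σ'_f = 33.715 + 84.1 = 117.81 kPa.
σ'_f = 117.81 ≤ σ'_p = 177 kPa, so the clay remains overconsolidated and only the recompression index applies:
S_c = C_r·H/(1+e₀)·log₁₀(σ'_f/σ'_0) = 0.03×3.7/2.2×log₁₀(117.81/33.715)
    = 0.050454 × 0.54336 = 0.02741 m

S_c ≈ 27.4 mm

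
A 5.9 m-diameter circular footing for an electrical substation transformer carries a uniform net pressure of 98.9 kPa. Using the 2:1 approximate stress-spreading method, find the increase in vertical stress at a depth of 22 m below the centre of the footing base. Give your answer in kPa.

Δσ_z ≈ 4.42 kPa

By the 2:1 method the load spreads at 1 horizontal : 2 vertical, so at depth z the loaded area has grown by z in each plan dimension:
Δσ ≈ qD²/(D+z)² = 98.9×5.9²/(5.9+22)² = 4.4227 kPa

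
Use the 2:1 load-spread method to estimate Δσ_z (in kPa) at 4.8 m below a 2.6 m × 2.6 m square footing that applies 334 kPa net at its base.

By the 2:1 method the load spreads at 1 horizontal : 2 vertical, so at depth z the loaded area has grown by z in each plan dimension:
Δσ = qBL/((B+z)(L+z)) = 334×2.6×2.6/((2.6+4.8)(2.6+4.8)) = 41.232 kPa

Δσ_z ≈ 41.2 kPa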